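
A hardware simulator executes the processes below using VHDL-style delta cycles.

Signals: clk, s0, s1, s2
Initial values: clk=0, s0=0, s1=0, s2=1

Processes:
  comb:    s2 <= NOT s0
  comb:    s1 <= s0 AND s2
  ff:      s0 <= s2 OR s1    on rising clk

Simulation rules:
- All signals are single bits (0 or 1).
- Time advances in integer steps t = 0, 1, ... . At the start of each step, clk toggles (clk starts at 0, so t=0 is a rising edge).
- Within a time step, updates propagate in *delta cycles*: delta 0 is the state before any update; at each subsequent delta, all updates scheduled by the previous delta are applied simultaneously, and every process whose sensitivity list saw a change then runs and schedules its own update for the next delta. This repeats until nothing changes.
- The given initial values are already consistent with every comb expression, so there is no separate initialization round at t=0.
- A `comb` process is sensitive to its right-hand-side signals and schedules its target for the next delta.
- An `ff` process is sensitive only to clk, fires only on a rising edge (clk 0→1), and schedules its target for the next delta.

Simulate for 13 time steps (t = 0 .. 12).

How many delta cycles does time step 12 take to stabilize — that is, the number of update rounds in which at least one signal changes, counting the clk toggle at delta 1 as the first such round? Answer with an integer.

[bits: s0,clk,s1,s2]
t=0: Δ0=0001 Δ1=0101 Δ2=1101 Δ3=1110 Δ4=1100 | 4Δ
t=1: Δ0=1100 Δ1=1000 | 1Δ
t=2: Δ0=1000 Δ1=1100 Δ2=0100 Δ3=0101 | 3Δ
t=3: Δ0=0101 Δ1=0001 | 1Δ
t=4: Δ0=0001 Δ1=0101 Δ2=1101 Δ3=1110 Δ4=1100 | 4Δ
t=5: Δ0=1100 Δ1=1000 | 1Δ
t=6: Δ0=1000 Δ1=1100 Δ2=0100 Δ3=0101 | 3Δ
t=7: Δ0=0101 Δ1=0001 | 1Δ
t=8: Δ0=0001 Δ1=0101 Δ2=1101 Δ3=1110 Δ4=1100 | 4Δ
t=9: Δ0=1100 Δ1=1000 | 1Δ
t=10: Δ0=1000 Δ1=1100 Δ2=0100 Δ3=0101 | 3Δ
t=11: Δ0=0101 Δ1=0001 | 1Δ
t=12: Δ0=0001 Δ1=0101 Δ2=1101 Δ3=1110 Δ4=1100 | 4Δ

4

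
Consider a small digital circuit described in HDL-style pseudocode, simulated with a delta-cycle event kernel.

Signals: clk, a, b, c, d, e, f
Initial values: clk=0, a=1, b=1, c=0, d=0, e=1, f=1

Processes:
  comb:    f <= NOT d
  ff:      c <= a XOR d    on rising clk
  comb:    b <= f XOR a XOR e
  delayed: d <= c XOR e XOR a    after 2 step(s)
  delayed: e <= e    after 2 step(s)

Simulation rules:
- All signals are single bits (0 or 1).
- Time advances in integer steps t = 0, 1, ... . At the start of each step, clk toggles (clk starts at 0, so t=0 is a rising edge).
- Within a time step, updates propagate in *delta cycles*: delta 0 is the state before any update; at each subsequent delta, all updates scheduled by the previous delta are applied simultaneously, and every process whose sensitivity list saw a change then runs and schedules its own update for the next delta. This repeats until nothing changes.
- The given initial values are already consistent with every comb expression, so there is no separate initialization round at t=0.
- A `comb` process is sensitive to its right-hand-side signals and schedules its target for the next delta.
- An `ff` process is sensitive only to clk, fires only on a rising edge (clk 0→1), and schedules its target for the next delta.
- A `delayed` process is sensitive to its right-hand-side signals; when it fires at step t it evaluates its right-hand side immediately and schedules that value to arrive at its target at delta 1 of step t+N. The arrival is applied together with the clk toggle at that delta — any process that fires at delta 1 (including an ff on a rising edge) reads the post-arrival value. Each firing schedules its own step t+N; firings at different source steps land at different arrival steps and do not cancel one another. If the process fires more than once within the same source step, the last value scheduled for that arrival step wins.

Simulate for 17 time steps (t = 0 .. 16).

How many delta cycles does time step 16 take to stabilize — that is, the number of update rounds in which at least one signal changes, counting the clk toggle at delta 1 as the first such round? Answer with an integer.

t=0 Δ0: e=1 f=1 b=1 d=0 a=1 clk=0 c=0
  Δ1: clk:0→1
  Δ2: c:0→1
  (2Δ to stable)
t=1 Δ0: e=1 f=1 b=1 d=0 a=1 clk=1 c=1
  Δ1: clk:1→0
  (1Δ to stable)
t=2 Δ0: e=1 f=1 b=1 d=0 a=1 clk=0 c=1
  Δ1: d:0→1, clk:0→1
  Δ2: f:1→0, c:1→0
  Δ3: b:1→0
  (3Δ to stable)
t=3 Δ0: e=1 f=0 b=0 d=1 a=1 clk=1 c=0
  Δ1: clk:1→0
  (1Δ to stable)
t=4 Δ0: e=1 f=0 b=0 d=1 a=1 clk=0 c=0
  Δ1: d:1→0, clk:0→1
  Δ2: f:0→1, c:0→1
  Δ3: b:0→1
  (3Δ to stable)
t=5 Δ0: e=1 f=1 b=1 d=0 a=1 clk=1 c=1
  Δ1: clk:1→0
  (1Δ to stable)
t=6 Δ0: e=1 f=1 b=1 d=0 a=1 clk=0 c=1
  Δ1: d:0→1, clk:0→1
  Δ2: f:1→0, c:1→0
  Δ3: b:1→0
  (3Δ to stable)
t=7 Δ0: e=1 f=0 b=0 d=1 a=1 clk=1 c=0
  Δ1: clk:1→0
  (1Δ to stable)
t=8 Δ0: e=1 f=0 b=0 d=1 a=1 clk=0 c=0
  Δ1: d:1→0, clk:0→1
  Δ2: f:0→1, c:0→1
  Δ3: b:0→1
  (3Δ to stable)
t=9 Δ0: e=1 f=1 b=1 d=0 a=1 clk=1 c=1
  Δ1: clk:1→0
  (1Δ to stable)
t=10 Δ0: e=1 f=1 b=1 d=0 a=1 clk=0 c=1
  Δ1: d:0→1, clk:0→1
  Δ2: f:1→0, c:1→0
  Δ3: b:1→0
  (3Δ to stable)
t=11 Δ0: e=1 f=0 b=0 d=1 a=1 clk=1 c=0
  Δ1: clk:1→0
  (1Δ to stable)
t=12 Δ0: e=1 f=0 b=0 d=1 a=1 clk=0 c=0
  Δ1: d:1→0, clk:0→1
  Δ2: f:0→1, c:0→1
  Δ3: b:0→1
  (3Δ to stable)
t=13 Δ0: e=1 f=1 b=1 d=0 a=1 clk=1 c=1
  Δ1: clk:1→0
  (1Δ to stable)
t=14 Δ0: e=1 f=1 b=1 d=0 a=1 clk=0 c=1
  Δ1: d:0→1, clk:0→1
  Δ2: f:1→0, c:1→0
  Δ3: b:1→0
  (3Δ to stable)
t=15 Δ0: e=1 f=0 b=0 d=1 a=1 clk=1 c=0
  Δ1: clk:1→0
  (1Δ to stable)
t=16 Δ0: e=1 f=0 b=0 d=1 a=1 clk=0 c=0
  Δ1: d:1→0, clk:0→1
  Δ2: f:0→1, c:0→1
  Δ3: b:0→1
  (3Δ to stable)

3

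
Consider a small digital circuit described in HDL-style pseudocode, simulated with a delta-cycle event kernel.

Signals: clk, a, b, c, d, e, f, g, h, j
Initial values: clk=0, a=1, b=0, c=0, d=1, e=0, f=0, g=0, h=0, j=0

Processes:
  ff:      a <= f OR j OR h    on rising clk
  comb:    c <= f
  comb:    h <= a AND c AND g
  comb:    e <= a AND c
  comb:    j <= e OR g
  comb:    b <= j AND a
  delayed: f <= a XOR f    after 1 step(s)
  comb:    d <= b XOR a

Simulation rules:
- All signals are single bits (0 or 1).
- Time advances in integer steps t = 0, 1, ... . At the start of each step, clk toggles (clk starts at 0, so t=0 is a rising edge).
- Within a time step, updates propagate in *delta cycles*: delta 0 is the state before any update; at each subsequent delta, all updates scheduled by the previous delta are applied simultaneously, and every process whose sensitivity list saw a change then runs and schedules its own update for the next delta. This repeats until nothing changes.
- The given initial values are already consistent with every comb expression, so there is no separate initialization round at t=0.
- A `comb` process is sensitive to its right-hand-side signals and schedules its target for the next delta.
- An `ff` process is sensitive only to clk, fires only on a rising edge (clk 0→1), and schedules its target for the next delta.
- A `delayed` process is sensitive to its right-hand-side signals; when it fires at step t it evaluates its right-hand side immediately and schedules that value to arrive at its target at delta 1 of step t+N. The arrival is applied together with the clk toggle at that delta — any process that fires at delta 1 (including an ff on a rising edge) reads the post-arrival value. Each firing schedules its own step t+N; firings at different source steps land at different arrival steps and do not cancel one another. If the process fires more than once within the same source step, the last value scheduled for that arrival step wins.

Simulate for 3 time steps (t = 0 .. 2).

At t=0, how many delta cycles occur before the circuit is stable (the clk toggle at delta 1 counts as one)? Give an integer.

3

[bits: g,h,b,c,j,clk,f,e,a,d]
t=0: Δ0=0000000011 Δ1=0000010011 Δ2=0000010001 Δ3=0000010000 | 3Δ
t=1: Δ0=0000010000 Δ1=0000000000 | 1Δ
t=2: Δ0=0000000000 Δ1=0000010000 | 1Δ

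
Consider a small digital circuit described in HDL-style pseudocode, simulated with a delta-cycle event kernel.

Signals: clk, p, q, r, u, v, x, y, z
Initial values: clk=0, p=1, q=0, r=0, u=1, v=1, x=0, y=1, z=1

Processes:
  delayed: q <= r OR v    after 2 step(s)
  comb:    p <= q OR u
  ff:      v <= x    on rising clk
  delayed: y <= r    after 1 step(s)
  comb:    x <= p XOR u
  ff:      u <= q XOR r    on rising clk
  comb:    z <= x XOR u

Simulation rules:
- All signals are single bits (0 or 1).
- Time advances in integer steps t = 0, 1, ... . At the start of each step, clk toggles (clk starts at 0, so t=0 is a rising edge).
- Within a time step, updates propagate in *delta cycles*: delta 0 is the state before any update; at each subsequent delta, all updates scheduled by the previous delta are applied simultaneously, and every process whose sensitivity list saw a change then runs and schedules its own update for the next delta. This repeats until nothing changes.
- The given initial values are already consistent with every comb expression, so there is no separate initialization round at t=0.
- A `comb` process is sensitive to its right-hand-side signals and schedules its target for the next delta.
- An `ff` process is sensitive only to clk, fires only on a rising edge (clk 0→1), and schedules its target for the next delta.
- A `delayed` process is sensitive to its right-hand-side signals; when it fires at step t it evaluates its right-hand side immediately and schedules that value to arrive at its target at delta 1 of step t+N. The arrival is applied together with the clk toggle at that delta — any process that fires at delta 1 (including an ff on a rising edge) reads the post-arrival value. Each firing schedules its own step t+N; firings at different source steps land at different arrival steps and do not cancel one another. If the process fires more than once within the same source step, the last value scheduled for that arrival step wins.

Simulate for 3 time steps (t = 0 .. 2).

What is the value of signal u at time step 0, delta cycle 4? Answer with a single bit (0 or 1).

0

t=0 Δ0: x=0 r=0 v=1 u=1 q=0 clk=0 z=1 y=1 p=1
  Δ1: clk:0→1
  Δ2: v:1→0, u:1→0
  Δ3: x:0→1, z:1→0, p:1→0
  Δ4: x:1→0, z:0→1
  Δ5: z:1→0
  (5Δ to stable)
t=1 Δ0: x=0 r=0 v=0 u=0 q=0 clk=1 z=0 y=1 p=0
  Δ1: clk:1→0
  (1Δ to stable)
t=2 Δ0: x=0 r=0 v=0 u=0 q=0 clk=0 z=0 y=1 p=0
  Δ1: clk:0→1
  (1Δ to stable)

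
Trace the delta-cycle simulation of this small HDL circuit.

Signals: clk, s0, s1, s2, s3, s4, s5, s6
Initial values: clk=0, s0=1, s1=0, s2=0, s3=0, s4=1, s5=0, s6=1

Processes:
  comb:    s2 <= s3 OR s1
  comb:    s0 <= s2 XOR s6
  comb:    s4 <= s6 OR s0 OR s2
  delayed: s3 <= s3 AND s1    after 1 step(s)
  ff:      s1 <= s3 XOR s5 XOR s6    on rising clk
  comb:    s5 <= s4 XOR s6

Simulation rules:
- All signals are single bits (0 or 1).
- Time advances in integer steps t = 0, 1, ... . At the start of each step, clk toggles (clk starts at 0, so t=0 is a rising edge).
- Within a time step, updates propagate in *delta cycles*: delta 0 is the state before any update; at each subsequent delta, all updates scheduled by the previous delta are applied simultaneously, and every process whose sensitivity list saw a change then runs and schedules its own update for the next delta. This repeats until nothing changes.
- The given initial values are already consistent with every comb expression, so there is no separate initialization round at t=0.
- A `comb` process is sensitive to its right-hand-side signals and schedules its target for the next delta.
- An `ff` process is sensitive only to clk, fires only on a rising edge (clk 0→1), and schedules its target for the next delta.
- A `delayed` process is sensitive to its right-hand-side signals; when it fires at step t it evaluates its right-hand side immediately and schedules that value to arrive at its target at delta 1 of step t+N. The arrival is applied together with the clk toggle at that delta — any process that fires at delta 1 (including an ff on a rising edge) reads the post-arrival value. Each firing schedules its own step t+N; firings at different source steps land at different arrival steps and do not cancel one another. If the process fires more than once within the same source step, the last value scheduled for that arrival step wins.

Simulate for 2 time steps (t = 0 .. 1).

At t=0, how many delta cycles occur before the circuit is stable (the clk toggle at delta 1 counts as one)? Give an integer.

4

[bits: s5,s0,s3,s2,s1,s4,s6,clk]
t=0: Δ0=01000110 Δ1=01000111 Δ2=01001111 Δ3=01011111 Δ4=00011111 | 4Δ
t=1: Δ0=00011111 Δ1=00011110 | 1Δ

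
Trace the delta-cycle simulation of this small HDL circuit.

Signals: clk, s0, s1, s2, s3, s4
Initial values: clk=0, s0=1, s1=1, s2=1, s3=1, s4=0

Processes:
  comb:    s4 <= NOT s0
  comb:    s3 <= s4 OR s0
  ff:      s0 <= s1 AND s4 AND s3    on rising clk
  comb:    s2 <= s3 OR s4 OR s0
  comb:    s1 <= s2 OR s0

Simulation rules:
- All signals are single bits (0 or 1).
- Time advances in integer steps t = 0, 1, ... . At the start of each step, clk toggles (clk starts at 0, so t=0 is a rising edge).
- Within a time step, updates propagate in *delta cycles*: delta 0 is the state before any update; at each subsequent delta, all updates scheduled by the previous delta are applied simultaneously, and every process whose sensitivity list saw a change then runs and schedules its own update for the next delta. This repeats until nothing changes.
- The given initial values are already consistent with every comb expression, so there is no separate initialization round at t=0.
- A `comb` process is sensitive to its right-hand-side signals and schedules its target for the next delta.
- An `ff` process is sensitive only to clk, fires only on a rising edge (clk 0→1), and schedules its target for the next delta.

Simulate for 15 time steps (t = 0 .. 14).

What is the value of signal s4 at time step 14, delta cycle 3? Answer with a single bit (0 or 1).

[bits: s4,s0,s3,s2,s1,clk]
t=0: Δ0=011110 Δ1=011111 Δ2=001111 Δ3=100111 Δ4=101111 | 4Δ
t=1: Δ0=101111 Δ1=101110 | 1Δ
t=2: Δ0=101110 Δ1=101111 Δ2=111111 Δ3=011111 | 3Δ
t=3: Δ0=011111 Δ1=011110 | 1Δ
t=4: Δ0=011110 Δ1=011111 Δ2=001111 Δ3=100111 Δ4=101111 | 4Δ
t=5: Δ0=101111 Δ1=101110 | 1Δ
t=6: Δ0=101110 Δ1=101111 Δ2=111111 Δ3=011111 | 3Δ
t=7: Δ0=011111 Δ1=011110 | 1Δ
t=8: Δ0=011110 Δ1=011111 Δ2=001111 Δ3=100111 Δ4=101111 | 4Δ
t=9: Δ0=101111 Δ1=101110 | 1Δ
t=10: Δ0=101110 Δ1=101111 Δ2=111111 Δ3=011111 | 3Δ
t=11: Δ0=011111 Δ1=011110 | 1Δ
t=12: Δ0=011110 Δ1=011111 Δ2=001111 Δ3=100111 Δ4=101111 | 4Δ
t=13: Δ0=101111 Δ1=101110 | 1Δ
t=14: Δ0=101110 Δ1=101111 Δ2=111111 Δ3=011111 | 3Δ

0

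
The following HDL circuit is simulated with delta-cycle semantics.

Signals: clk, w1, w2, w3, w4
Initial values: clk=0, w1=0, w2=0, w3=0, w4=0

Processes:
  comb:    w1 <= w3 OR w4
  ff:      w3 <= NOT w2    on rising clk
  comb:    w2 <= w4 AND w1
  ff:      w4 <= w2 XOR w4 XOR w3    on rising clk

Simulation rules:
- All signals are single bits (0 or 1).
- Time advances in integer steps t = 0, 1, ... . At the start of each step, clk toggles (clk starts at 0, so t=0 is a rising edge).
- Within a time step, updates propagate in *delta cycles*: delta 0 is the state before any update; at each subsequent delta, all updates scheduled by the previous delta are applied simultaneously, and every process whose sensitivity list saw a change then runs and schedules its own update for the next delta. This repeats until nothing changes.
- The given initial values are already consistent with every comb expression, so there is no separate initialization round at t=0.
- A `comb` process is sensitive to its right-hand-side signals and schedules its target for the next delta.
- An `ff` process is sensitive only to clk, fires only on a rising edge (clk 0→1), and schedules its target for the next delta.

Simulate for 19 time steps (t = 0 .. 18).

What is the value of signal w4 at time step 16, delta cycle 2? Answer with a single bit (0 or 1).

0

t0.Δ0 w1=0 clk=0 w4=0 w2=0 w3=0
t0.Δ1 w1=0 clk=1 w4=0 w2=0 w3=0
t0.Δ2 w1=0 clk=1 w4=0 w2=0 w3=1
t0.Δ3 w1=1 clk=1 w4=0 w2=0 w3=1
t1.Δ0 w1=1 clk=1 w4=0 w2=0 w3=1
t1.Δ1 w1=1 clk=0 w4=0 w2=0 w3=1
t2.Δ0 w1=1 clk=0 w4=0 w2=0 w3=1
t2.Δ1 w1=1 clk=1 w4=0 w2=0 w3=1
t2.Δ2 w1=1 clk=1 w4=1 w2=0 w3=1
t2.Δ3 w1=1 clk=1 w4=1 w2=1 w3=1
t3.Δ0 w1=1 clk=1 w4=1 w2=1 w3=1
t3.Δ1 w1=1 clk=0 w4=1 w2=1 w3=1
t4.Δ0 w1=1 clk=0 w4=1 w2=1 w3=1
t4.Δ1 w1=1 clk=1 w4=1 w2=1 w3=1
t4.Δ2 w1=1 clk=1 w4=1 w2=1 w3=0
t5.Δ0 w1=1 clk=1 w4=1 w2=1 w3=0
t5.Δ1 w1=1 clk=0 w4=1 w2=1 w3=0
t6.Δ0 w1=1 clk=0 w4=1 w2=1 w3=0
t6.Δ1 w1=1 clk=1 w4=1 w2=1 w3=0
t6.Δ2 w1=1 clk=1 w4=0 w2=1 w3=0
t6.Δ3 w1=0 clk=1 w4=0 w2=0 w3=0
t7.Δ0 w1=0 clk=1 w4=0 w2=0 w3=0
t7.Δ1 w1=0 clk=0 w4=0 w2=0 w3=0
t8.Δ0 w1=0 clk=0 w4=0 w2=0 w3=0
t8.Δ1 w1=0 clk=1 w4=0 w2=0 w3=0
t8.Δ2 w1=0 clk=1 w4=0 w2=0 w3=1
t8.Δ3 w1=1 clk=1 w4=0 w2=0 w3=1
t9.Δ0 w1=1 clk=1 w4=0 w2=0 w3=1
t9.Δ1 w1=1 clk=0 w4=0 w2=0 w3=1
t10.Δ0 w1=1 clk=0 w4=0 w2=0 w3=1
t10.Δ1 w1=1 clk=1 w4=0 w2=0 w3=1
t10.Δ2 w1=1 clk=1 w4=1 w2=0 w3=1
t10.Δ3 w1=1 clk=1 w4=1 w2=1 w3=1
t11.Δ0 w1=1 clk=1 w4=1 w2=1 w3=1
t11.Δ1 w1=1 clk=0 w4=1 w2=1 w3=1
t12.Δ0 w1=1 clk=0 w4=1 w2=1 w3=1
t12.Δ1 w1=1 clk=1 w4=1 w2=1 w3=1
t12.Δ2 w1=1 clk=1 w4=1 w2=1 w3=0
t13.Δ0 w1=1 clk=1 w4=1 w2=1 w3=0
t13.Δ1 w1=1 clk=0 w4=1 w2=1 w3=0
t14.Δ0 w1=1 clk=0 w4=1 w2=1 w3=0
t14.Δ1 w1=1 clk=1 w4=1 w2=1 w3=0
t14.Δ2 w1=1 clk=1 w4=0 w2=1 w3=0
t14.Δ3 w1=0 clk=1 w4=0 w2=0 w3=0
t15.Δ0 w1=0 clk=1 w4=0 w2=0 w3=0
t15.Δ1 w1=0 clk=0 w4=0 w2=0 w3=0
t16.Δ0 w1=0 clk=0 w4=0 w2=0 w3=0
t16.Δ1 w1=0 clk=1 w4=0 w2=0 w3=0
t16.Δ2 w1=0 clk=1 w4=0 w2=0 w3=1
t16.Δ3 w1=1 clk=1 w4=0 w2=0 w3=1
t17.Δ0 w1=1 clk=1 w4=0 w2=0 w3=1
t17.Δ1 w1=1 clk=0 w4=0 w2=0 w3=1
t18.Δ0 w1=1 clk=0 w4=0 w2=0 w3=1
t18.Δ1 w1=1 clk=1 w4=0 w2=0 w3=1
t18.Δ2 w1=1 clk=1 w4=1 w2=0 w3=1
t18.Δ3 w1=1 clk=1 w4=1 w2=1 w3=1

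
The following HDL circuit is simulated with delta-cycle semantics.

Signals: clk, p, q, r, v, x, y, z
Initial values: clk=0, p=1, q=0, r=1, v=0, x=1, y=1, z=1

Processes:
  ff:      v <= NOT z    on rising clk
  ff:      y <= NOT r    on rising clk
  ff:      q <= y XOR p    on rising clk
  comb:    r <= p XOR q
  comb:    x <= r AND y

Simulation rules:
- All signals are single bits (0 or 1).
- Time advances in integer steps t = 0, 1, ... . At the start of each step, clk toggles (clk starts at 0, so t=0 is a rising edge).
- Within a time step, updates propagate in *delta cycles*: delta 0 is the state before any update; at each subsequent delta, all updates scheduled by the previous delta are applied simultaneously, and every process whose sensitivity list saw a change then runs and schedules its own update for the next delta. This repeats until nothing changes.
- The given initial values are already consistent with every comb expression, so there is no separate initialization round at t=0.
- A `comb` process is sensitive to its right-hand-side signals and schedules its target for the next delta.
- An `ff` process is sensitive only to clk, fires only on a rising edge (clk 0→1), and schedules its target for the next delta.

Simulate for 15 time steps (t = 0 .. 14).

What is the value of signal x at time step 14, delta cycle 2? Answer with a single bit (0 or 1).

[bits: y,p,q,z,clk,v,x,r]
t=0: Δ0=11010011 Δ1=11011011 Δ2=01011011 Δ3=01011001 | 3Δ
t=1: Δ0=01011001 Δ1=01010001 | 1Δ
t=2: Δ0=01010001 Δ1=01011001 Δ2=01111001 Δ3=01111000 | 3Δ
t=3: Δ0=01111000 Δ1=01110000 | 1Δ
t=4: Δ0=01110000 Δ1=01111000 Δ2=11111000 | 2Δ
t=5: Δ0=11111000 Δ1=11110000 | 1Δ
t=6: Δ0=11110000 Δ1=11111000 Δ2=11011000 Δ3=11011001 Δ4=11011011 | 4Δ
t=7: Δ0=11011011 Δ1=11010011 | 1Δ
t=8: Δ0=11010011 Δ1=11011011 Δ2=01011011 Δ3=01011001 | 3Δ
t=9: Δ0=01011001 Δ1=01010001 | 1Δ
t=10: Δ0=01010001 Δ1=01011001 Δ2=01111001 Δ3=01111000 | 3Δ
t=11: Δ0=01111000 Δ1=01110000 | 1Δ
t=12: Δ0=01110000 Δ1=01111000 Δ2=11111000 | 2Δ
t=13: Δ0=11111000 Δ1=11110000 | 1Δ
t=14: Δ0=11110000 Δ1=11111000 Δ2=11011000 Δ3=11011001 Δ4=11011011 | 4Δ

0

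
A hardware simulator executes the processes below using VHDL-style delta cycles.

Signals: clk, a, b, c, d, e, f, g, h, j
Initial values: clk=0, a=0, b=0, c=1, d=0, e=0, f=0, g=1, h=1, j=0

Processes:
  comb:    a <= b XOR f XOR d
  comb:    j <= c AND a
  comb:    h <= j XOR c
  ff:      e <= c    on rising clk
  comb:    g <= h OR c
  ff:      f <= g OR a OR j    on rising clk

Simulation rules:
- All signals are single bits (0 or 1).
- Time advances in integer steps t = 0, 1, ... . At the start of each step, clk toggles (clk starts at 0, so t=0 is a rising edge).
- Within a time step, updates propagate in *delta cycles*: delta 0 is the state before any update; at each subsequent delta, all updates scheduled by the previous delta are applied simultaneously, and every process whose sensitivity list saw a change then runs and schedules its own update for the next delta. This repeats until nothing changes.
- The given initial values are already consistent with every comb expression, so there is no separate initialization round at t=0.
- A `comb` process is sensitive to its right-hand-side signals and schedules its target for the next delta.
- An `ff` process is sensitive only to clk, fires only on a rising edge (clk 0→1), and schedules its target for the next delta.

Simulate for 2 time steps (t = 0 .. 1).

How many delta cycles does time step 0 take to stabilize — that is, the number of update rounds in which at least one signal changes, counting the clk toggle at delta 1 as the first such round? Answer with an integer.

[bits: h,c,g,j,a,e,clk,f,b,d]
t=0: Δ0=1110000000 Δ1=1110001000 Δ2=1110011100 Δ3=1110111100 Δ4=1111111100 Δ5=0111111100 | 5Δ
t=1: Δ0=0111111100 Δ1=0111110100 | 1Δ

5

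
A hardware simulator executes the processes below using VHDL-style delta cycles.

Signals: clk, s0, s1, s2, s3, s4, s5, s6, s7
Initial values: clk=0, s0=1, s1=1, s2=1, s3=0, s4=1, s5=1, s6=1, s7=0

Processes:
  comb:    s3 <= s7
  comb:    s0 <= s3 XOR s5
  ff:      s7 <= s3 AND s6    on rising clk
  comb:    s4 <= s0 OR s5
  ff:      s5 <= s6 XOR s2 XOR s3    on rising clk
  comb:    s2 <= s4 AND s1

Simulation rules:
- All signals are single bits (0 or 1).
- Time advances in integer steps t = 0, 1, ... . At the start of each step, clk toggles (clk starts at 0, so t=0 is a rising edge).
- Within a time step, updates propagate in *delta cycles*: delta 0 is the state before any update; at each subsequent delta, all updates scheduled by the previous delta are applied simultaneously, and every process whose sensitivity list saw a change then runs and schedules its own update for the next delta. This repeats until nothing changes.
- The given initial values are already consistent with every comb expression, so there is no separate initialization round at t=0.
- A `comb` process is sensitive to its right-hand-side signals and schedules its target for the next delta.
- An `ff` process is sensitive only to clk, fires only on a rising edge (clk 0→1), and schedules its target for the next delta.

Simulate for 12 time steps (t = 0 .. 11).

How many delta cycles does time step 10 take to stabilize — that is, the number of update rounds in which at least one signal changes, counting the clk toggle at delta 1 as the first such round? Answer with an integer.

4

t=0 Δ0: s5=1 clk=0 s3=0 s2=1 s1=1 s6=1 s7=0 s4=1 s0=1
  Δ1: clk:0→1
  Δ2: s5:1→0
  Δ3: s0:1→0
  Δ4: s4:1→0
  Δ5: s2:1→0
  (5Δ to stable)
t=1 Δ0: s5=0 clk=1 s3=0 s2=0 s1=1 s6=1 s7=0 s4=0 s0=0
  Δ1: clk:1→0
  (1Δ to stable)
t=2 Δ0: s5=0 clk=0 s3=0 s2=0 s1=1 s6=1 s7=0 s4=0 s0=0
  Δ1: clk:0→1
  Δ2: s5:0→1
  Δ3: s4:0→1, s0:0→1
  Δ4: s2:0→1
  (4Δ to stable)
t=3 Δ0: s5=1 clk=1 s3=0 s2=1 s1=1 s6=1 s7=0 s4=1 s0=1
  Δ1: clk:1→0
  (1Δ to stable)
t=4 Δ0: s5=1 clk=0 s3=0 s2=1 s1=1 s6=1 s7=0 s4=1 s0=1
  Δ1: clk:0→1
  Δ2: s5:1→0
  Δ3: s0:1→0
  Δ4: s4:1→0
  Δ5: s2:1→0
  (5Δ to stable)
t=5 Δ0: s5=0 clk=1 s3=0 s2=0 s1=1 s6=1 s7=0 s4=0 s0=0
  Δ1: clk:1→0
  (1Δ to stable)
t=6 Δ0: s5=0 clk=0 s3=0 s2=0 s1=1 s6=1 s7=0 s4=0 s0=0
  Δ1: clk:0→1
  Δ2: s5:0→1
  Δ3: s4:0→1, s0:0→1
  Δ4: s2:0→1
  (4Δ to stable)
t=7 Δ0: s5=1 clk=1 s3=0 s2=1 s1=1 s6=1 s7=0 s4=1 s0=1
  Δ1: clk:1→0
  (1Δ to stable)
t=8 Δ0: s5=1 clk=0 s3=0 s2=1 s1=1 s6=1 s7=0 s4=1 s0=1
  Δ1: clk:0→1
  Δ2: s5:1→0
  Δ3: s0:1→0
  Δ4: s4:1→0
  Δ5: s2:1→0
  (5Δ to stable)
t=9 Δ0: s5=0 clk=1 s3=0 s2=0 s1=1 s6=1 s7=0 s4=0 s0=0
  Δ1: clk:1→0
  (1Δ to stable)
t=10 Δ0: s5=0 clk=0 s3=0 s2=0 s1=1 s6=1 s7=0 s4=0 s0=0
  Δ1: clk:0→1
  Δ2: s5:0→1
  Δ3: s4:0→1, s0:0→1
  Δ4: s2:0→1
  (4Δ to stable)
t=11 Δ0: s5=1 clk=1 s3=0 s2=1 s1=1 s6=1 s7=0 s4=1 s0=1
  Δ1: clk:1→0
  (1Δ to stable)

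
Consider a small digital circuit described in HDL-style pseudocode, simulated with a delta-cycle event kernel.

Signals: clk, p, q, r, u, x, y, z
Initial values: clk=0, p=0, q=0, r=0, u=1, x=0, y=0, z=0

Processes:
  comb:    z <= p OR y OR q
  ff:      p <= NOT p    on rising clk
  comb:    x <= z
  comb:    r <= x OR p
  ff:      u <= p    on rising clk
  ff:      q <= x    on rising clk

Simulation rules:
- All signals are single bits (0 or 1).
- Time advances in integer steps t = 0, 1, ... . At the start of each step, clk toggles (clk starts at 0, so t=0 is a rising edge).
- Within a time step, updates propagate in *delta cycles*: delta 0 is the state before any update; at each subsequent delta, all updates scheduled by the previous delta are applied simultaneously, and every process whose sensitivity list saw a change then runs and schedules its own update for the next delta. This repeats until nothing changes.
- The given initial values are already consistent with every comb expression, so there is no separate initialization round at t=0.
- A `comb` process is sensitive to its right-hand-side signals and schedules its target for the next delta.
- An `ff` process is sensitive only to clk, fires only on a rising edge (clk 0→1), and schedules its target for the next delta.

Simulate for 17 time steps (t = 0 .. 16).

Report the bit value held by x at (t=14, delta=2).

t=0 Δ0: y=0 u=1 clk=0 r=0 z=0 x=0 p=0 q=0
  Δ1: clk:0→1
  Δ2: u:1→0, p:0→1
  Δ3: r:0→1, z:0→1
  Δ4: x:0→1
  (4Δ to stable)
t=1 Δ0: y=0 u=0 clk=1 r=1 z=1 x=1 p=1 q=0
  Δ1: clk:1→0
  (1Δ to stable)
t=2 Δ0: y=0 u=0 clk=0 r=1 z=1 x=1 p=1 q=0
  Δ1: clk:0→1
  Δ2: u:0→1, p:1→0, q:0→1
  (2Δ to stable)
t=3 Δ0: y=0 u=1 clk=1 r=1 z=1 x=1 p=0 q=1
  Δ1: clk:1→0
  (1Δ to stable)
t=4 Δ0: y=0 u=1 clk=0 r=1 z=1 x=1 p=0 q=1
  Δ1: clk:0→1
  Δ2: u:1→0, p:0→1
  (2Δ to stable)
t=5 Δ0: y=0 u=0 clk=1 r=1 z=1 x=1 p=1 q=1
  Δ1: clk:1→0
  (1Δ to stable)
t=6 Δ0: y=0 u=0 clk=0 r=1 z=1 x=1 p=1 q=1
  Δ1: clk:0→1
  Δ2: u:0→1, p:1→0
  (2Δ to stable)
t=7 Δ0: y=0 u=1 clk=1 r=1 z=1 x=1 p=0 q=1
  Δ1: clk:1→0
  (1Δ to stable)
t=8 Δ0: y=0 u=1 clk=0 r=1 z=1 x=1 p=0 q=1
  Δ1: clk:0→1
  Δ2: u:1→0, p:0→1
  (2Δ to stable)
t=9 Δ0: y=0 u=0 clk=1 r=1 z=1 x=1 p=1 q=1
  Δ1: clk:1→0
  (1Δ to stable)
t=10 Δ0: y=0 u=0 clk=0 r=1 z=1 x=1 p=1 q=1
  Δ1: clk:0→1
  Δ2: u:0→1, p:1→0
  (2Δ to stable)
t=11 Δ0: y=0 u=1 clk=1 r=1 z=1 x=1 p=0 q=1
  Δ1: clk:1→0
  (1Δ to stable)
t=12 Δ0: y=0 u=1 clk=0 r=1 z=1 x=1 p=0 q=1
  Δ1: clk:0→1
  Δ2: u:1→0, p:0→1
  (2Δ to stable)
t=13 Δ0: y=0 u=0 clk=1 r=1 z=1 x=1 p=1 q=1
  Δ1: clk:1→0
  (1Δ to stable)
t=14 Δ0: y=0 u=0 clk=0 r=1 z=1 x=1 p=1 q=1
  Δ1: clk:0→1
  Δ2: u:0→1, p:1→0
  (2Δ to stable)
t=15 Δ0: y=0 u=1 clk=1 r=1 z=1 x=1 p=0 q=1
  Δ1: clk:1→0
  (1Δ to stable)
t=16 Δ0: y=0 u=1 clk=0 r=1 z=1 x=1 p=0 q=1
  Δ1: clk:0→1
  Δ2: u:1→0, p:0→1
  (2Δ to stable)

1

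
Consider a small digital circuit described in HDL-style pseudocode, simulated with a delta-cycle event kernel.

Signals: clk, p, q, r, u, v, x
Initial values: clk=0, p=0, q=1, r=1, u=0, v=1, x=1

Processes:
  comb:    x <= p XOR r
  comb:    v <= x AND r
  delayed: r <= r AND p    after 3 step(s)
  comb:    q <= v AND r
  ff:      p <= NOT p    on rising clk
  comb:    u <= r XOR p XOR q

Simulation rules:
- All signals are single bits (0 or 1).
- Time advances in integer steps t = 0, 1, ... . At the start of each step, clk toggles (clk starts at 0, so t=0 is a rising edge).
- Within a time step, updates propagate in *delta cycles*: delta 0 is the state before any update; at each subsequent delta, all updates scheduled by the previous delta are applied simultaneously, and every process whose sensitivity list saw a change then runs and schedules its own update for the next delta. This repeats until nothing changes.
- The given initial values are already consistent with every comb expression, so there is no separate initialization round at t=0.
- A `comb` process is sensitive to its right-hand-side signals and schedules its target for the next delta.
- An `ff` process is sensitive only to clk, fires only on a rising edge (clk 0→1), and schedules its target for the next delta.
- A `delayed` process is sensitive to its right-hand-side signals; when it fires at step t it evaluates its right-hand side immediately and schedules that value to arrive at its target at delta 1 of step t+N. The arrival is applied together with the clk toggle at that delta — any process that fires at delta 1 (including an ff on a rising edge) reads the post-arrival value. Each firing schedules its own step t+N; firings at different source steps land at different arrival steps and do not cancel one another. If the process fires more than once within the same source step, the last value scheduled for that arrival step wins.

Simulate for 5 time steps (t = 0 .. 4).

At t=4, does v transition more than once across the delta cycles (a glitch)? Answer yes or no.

t0.Δ0 x=1 u=0 q=1 r=1 clk=0 p=0 v=1
t0.Δ1 x=1 u=0 q=1 r=1 clk=1 p=0 v=1
t0.Δ2 x=1 u=0 q=1 r=1 clk=1 p=1 v=1
t0.Δ3 x=0 u=1 q=1 r=1 clk=1 p=1 v=1
t0.Δ4 x=0 u=1 q=1 r=1 clk=1 p=1 v=0
t0.Δ5 x=0 u=1 q=0 r=1 clk=1 p=1 v=0
t0.Δ6 x=0 u=0 q=0 r=1 clk=1 p=1 v=0
t1.Δ0 x=0 u=0 q=0 r=1 clk=1 p=1 v=0
t1.Δ1 x=0 u=0 q=0 r=1 clk=0 p=1 v=0
t2.Δ0 x=0 u=0 q=0 r=1 clk=0 p=1 v=0
t2.Δ1 x=0 u=0 q=0 r=1 clk=1 p=1 v=0
t2.Δ2 x=0 u=0 q=0 r=1 clk=1 p=0 v=0
t2.Δ3 x=1 u=1 q=0 r=1 clk=1 p=0 v=0
t2.Δ4 x=1 u=1 q=0 r=1 clk=1 p=0 v=1
t2.Δ5 x=1 u=1 q=1 r=1 clk=1 p=0 v=1
t2.Δ6 x=1 u=0 q=1 r=1 clk=1 p=0 v=1
t3.Δ0 x=1 u=0 q=1 r=1 clk=1 p=0 v=1
t3.Δ1 x=1 u=0 q=1 r=1 clk=0 p=0 v=1
t4.Δ0 x=1 u=0 q=1 r=1 clk=0 p=0 v=1
t4.Δ1 x=1 u=0 q=1 r=1 clk=1 p=0 v=1
t4.Δ2 x=1 u=0 q=1 r=1 clk=1 p=1 v=1
t4.Δ3 x=0 u=1 q=1 r=1 clk=1 p=1 v=1
t4.Δ4 x=0 u=1 q=1 r=1 clk=1 p=1 v=0
t4.Δ5 x=0 u=1 q=0 r=1 clk=1 p=1 v=0
t4.Δ6 x=0 u=0 q=0 r=1 clk=1 p=1 v=0

no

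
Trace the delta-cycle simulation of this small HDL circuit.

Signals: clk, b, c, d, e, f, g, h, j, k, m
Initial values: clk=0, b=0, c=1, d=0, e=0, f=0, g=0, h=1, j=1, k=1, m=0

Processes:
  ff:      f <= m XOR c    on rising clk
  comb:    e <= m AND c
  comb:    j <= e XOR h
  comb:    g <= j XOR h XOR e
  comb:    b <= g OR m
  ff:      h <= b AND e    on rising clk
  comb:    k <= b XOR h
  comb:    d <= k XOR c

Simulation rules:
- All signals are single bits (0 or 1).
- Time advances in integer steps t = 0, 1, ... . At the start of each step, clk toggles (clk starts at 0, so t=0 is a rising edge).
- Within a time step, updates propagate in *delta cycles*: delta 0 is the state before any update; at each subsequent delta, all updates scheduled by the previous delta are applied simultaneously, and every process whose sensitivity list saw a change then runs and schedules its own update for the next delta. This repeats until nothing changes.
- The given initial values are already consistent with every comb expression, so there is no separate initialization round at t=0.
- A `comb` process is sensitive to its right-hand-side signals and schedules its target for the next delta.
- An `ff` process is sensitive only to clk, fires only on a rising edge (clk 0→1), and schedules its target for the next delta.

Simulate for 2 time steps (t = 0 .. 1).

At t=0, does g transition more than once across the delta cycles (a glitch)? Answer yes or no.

yes

t0.Δ0 f=0 c=1 clk=0 b=0 d=0 m=0 k=1 h=1 e=0 g=0 j=1
t0.Δ1 f=0 c=1 clk=1 b=0 d=0 m=0 k=1 h=1 e=0 g=0 j=1
t0.Δ2 f=1 c=1 clk=1 b=0 d=0 m=0 k=1 h=0 e=0 g=0 j=1
t0.Δ3 f=1 c=1 clk=1 b=0 d=0 m=0 k=0 h=0 e=0 g=1 j=0
t0.Δ4 f=1 c=1 clk=1 b=1 d=1 m=0 k=0 h=0 e=0 g=0 j=0
t0.Δ5 f=1 c=1 clk=1 b=0 d=1 m=0 k=1 h=0 e=0 g=0 j=0
t0.Δ6 f=1 c=1 clk=1 b=0 d=0 m=0 k=0 h=0 e=0 g=0 j=0
t0.Δ7 f=1 c=1 clk=1 b=0 d=1 m=0 k=0 h=0 e=0 g=0 j=0
t1.Δ0 f=1 c=1 clk=1 b=0 d=1 m=0 k=0 h=0 e=0 g=0 j=0
t1.Δ1 f=1 c=1 clk=0 b=0 d=1 m=0 k=0 h=0 e=0 g=0 j=0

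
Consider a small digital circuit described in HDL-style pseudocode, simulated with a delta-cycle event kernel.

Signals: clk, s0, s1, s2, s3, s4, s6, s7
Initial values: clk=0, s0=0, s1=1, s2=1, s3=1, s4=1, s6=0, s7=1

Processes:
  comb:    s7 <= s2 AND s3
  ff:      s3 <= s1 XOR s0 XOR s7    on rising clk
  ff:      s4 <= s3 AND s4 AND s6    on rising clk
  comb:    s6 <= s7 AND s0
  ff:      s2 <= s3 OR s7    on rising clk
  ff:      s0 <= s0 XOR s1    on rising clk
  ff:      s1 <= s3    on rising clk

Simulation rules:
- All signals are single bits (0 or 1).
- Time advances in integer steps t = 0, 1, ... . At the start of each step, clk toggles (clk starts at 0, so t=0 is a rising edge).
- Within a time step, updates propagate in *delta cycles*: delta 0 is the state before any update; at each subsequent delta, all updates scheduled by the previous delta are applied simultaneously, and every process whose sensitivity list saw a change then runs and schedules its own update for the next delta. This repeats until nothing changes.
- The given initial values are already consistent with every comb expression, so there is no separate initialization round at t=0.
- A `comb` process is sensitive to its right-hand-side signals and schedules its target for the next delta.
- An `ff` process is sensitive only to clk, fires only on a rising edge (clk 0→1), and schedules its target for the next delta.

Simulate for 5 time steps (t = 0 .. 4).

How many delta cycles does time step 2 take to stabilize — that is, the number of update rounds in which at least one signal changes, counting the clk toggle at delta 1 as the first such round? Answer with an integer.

[bits: s4,s2,s0,s6,s7,clk,s3,s1]
t=0: Δ0=11001011 Δ1=11001111 Δ2=01101101 Δ3=01110101 Δ4=01100101 | 4Δ
t=1: Δ0=01100101 Δ1=01100001 | 1Δ
t=2: Δ0=01100001 Δ1=01100101 Δ2=00000100 | 2Δ
t=3: Δ0=00000100 Δ1=00000000 | 1Δ
t=4: Δ0=00000000 Δ1=00000100 | 1Δ

2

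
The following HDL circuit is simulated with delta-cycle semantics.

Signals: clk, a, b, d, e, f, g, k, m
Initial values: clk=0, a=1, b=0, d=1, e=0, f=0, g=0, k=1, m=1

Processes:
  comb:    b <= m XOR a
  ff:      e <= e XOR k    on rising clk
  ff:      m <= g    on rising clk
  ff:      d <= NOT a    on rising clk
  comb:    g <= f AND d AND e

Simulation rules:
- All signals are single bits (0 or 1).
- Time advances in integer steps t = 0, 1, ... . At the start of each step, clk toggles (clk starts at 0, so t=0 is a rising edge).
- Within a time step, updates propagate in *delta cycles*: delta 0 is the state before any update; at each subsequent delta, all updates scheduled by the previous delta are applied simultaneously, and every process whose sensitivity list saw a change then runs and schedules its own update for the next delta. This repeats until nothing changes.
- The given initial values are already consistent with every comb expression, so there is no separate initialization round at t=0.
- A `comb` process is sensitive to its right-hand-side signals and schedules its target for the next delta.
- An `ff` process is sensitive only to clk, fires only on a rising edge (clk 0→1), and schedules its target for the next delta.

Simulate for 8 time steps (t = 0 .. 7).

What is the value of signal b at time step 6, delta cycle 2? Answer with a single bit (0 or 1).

1

[bits: e,k,f,g,clk,m,d,a,b]
t=0: Δ0=010001110 Δ1=010011110 Δ2=110010010 Δ3=110010011 | 3Δ
t=1: Δ0=110010011 Δ1=110000011 | 1Δ
t=2: Δ0=110000011 Δ1=110010011 Δ2=010010011 | 2Δ
t=3: Δ0=010010011 Δ1=010000011 | 1Δ
t=4: Δ0=010000011 Δ1=010010011 Δ2=110010011 | 2Δ
t=5: Δ0=110010011 Δ1=110000011 | 1Δ
t=6: Δ0=110000011 Δ1=110010011 Δ2=010010011 | 2Δ
t=7: Δ0=010010011 Δ1=010000011 | 1Δ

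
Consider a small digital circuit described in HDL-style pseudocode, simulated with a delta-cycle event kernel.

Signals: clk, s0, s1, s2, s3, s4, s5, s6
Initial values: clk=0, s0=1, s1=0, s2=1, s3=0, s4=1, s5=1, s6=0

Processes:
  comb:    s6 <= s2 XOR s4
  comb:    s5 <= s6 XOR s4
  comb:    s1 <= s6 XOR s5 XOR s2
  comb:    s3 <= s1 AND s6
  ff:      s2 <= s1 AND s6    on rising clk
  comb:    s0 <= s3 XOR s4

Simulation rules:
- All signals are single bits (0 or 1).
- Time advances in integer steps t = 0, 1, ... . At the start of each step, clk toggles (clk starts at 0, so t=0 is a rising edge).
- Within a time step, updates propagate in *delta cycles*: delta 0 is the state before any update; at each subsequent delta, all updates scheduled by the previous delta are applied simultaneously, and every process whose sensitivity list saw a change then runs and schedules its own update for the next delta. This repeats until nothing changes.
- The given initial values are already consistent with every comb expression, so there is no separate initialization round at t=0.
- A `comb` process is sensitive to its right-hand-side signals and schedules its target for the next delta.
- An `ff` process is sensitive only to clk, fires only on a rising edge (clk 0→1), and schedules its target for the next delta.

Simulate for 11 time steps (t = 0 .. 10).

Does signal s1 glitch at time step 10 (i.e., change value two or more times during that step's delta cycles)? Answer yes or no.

yes

[bits: s1,s0,s4,s5,s2,s3,clk,s6]
t=0: Δ0=01111000 Δ1=01111010 Δ2=01110010 Δ3=11110011 Δ4=01100111 Δ5=10100011 Δ6=11100111 Δ7=10100111 | 7Δ
t=1: Δ0=10100111 Δ1=10100101 | 1Δ
t=2: Δ0=10100101 Δ1=10100111 Δ2=10101111 Δ3=00101110 Δ4=10111010 Δ5=01111010 | 5Δ
t=3: Δ0=01111010 Δ1=01111000 | 1Δ
t=4: Δ0=01111000 Δ1=01111010 Δ2=01110010 Δ3=11110011 Δ4=01100111 Δ5=10100011 Δ6=11100111 Δ7=10100111 | 7Δ
t=5: Δ0=10100111 Δ1=10100101 | 1Δ
t=6: Δ0=10100101 Δ1=10100111 Δ2=10101111 Δ3=00101110 Δ4=10111010 Δ5=01111010 | 5Δ
t=7: Δ0=01111010 Δ1=01111000 | 1Δ
t=8: Δ0=01111000 Δ1=01111010 Δ2=01110010 Δ3=11110011 Δ4=01100111 Δ5=10100011 Δ6=11100111 Δ7=10100111 | 7Δ
t=9: Δ0=10100111 Δ1=10100101 | 1Δ
t=10: Δ0=10100101 Δ1=10100111 Δ2=10101111 Δ3=00101110 Δ4=10111010 Δ5=01111010 | 5Δ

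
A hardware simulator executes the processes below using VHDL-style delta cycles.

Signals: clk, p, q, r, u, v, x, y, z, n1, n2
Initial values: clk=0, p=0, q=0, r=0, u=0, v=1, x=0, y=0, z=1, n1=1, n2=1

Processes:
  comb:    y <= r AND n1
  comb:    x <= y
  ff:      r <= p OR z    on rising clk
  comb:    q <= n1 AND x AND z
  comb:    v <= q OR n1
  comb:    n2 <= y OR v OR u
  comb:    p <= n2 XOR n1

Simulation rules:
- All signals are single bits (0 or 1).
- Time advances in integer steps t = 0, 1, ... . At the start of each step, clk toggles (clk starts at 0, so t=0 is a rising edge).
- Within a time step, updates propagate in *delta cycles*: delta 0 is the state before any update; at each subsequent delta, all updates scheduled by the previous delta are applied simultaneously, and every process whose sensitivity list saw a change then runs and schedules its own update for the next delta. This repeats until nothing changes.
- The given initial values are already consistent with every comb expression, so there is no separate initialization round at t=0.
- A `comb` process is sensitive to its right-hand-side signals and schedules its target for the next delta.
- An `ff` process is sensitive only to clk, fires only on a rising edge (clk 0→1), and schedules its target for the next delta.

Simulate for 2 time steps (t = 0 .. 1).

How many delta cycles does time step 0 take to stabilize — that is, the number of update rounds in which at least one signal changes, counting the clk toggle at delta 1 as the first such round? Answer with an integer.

5

[bits: n1,p,u,clk,r,y,x,n2,z,q,v]
t=0: Δ0=10000001101 Δ1=10010001101 Δ2=10011001101 Δ3=10011101101 Δ4=10011111101 Δ5=10011111111 | 5Δ
t=1: Δ0=10011111111 Δ1=10001111111 | 1Δ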